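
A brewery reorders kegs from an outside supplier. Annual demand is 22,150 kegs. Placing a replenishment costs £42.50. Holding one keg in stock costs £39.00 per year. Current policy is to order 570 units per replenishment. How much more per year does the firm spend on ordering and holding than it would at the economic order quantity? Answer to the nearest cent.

Extra cost ≈ £4,197.56 per year

EOQ = √(2DS/H) = √(2 × 22,150 × 42.5 / 39) ≈ 219.72.
Cost at Q* = (D/Q*)S + (Q*/2)H = √(2DSH) ≈ £8,568.97.
Cost at Q = 570: (22,150/570)×42.5 + (570/2)×39 = £1,651.54 + £11,115.00 = £12,766.54.
Excess = £12,766.54 − £8,568.97 = £4,197.56.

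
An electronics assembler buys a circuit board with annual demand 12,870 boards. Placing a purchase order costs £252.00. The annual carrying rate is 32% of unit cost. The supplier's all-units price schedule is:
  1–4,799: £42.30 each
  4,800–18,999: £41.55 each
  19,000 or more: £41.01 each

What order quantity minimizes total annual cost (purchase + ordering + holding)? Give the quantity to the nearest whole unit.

Holding cost per unit per year at price C is H = 0.32·C.
Candidates are each tier's EOQ (if it falls in that tier) and each price-break quantity.
EOQ at £42.30 = 692.2 (feasible in tier 1): TC = 12,870×£42.30 + (12,870/692.2)×252 + (692.2/2)×0.32×£42.30 = £553,771.22.
EOQ at £41.55 = 698.5 < 4800, so use break Q=4800: TC = 12,870×£41.55 + (12,870/4800.0)×252 + (4800.0/2)×0.32×£41.55 = £567,334.58.
EOQ at £41.01 = 703.0 < 19000, so use break Q=19000: TC = 12,870×£41.01 + (12,870/19000.0)×252 + (19000.0/2)×0.32×£41.01 = £652,639.80.
Lowest total cost is £553,771.22 at Q = 692.2.

Q* ≈ 692 boards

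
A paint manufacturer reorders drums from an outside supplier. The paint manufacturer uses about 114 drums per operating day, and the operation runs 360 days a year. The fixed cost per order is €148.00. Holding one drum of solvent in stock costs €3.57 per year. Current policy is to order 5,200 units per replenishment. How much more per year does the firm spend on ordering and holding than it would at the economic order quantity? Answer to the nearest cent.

Annual demand D = 114 × 360 = 41,040.
EOQ = √(2DS/H) = √(2 × 41,040 × 148 / 3.57) ≈ 1844.66.
Cost at Q* = (D/Q*)S + (Q*/2)H = √(2DSH) ≈ €6,585.42.
Cost at Q = 5,200: (41,040/5,200)×148 + (5,200/2)×3.57 = €1,168.06 + €9,282.00 = €10,450.06.
Excess = €10,450.06 − €6,585.42 = €3,864.64.

Extra cost ≈ €3,864.64 per year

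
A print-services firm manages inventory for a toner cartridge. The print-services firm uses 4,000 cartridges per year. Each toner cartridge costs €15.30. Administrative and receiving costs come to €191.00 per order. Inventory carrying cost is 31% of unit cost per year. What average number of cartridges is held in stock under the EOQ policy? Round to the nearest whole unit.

Average inventory ≈ 284 cartridges

Holding cost H = 0.31 × €15.30 = €4.7430 per unit per year.
The optimal lot size = √(2DS/H) = √(2 × 4,000 × 191 / 4.743) ≈ 567.59.
Average inventory = Q*/2 ≈ 567.59 / 2 = 283.795.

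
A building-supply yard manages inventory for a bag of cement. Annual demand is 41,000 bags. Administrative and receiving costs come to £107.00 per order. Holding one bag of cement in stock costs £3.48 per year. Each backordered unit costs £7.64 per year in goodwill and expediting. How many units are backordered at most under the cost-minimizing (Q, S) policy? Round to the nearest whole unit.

With planned backorders, Q* = √(2DS/H) · √((H+B)/B).
√(2DS/H) = √(2 × 41,000 × 107 / 3.48) = 1587.849.
√((H+B)/B) = √((3.48+7.64)/7.64) = 1.2064.
Q* ≈ 1915.644.
S* = Q* · H/(H+B) = 1915.644 × 3.48/11.12 ≈ 599.500.

S* ≈ 600 bags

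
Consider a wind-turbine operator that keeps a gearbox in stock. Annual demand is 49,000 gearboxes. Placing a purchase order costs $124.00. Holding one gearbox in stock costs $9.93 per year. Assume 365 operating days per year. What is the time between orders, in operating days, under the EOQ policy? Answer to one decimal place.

T ≈ 8.2 days

Q* = √(2DS/H) = √(2 × 49,000 × 124 / 9.93) ≈ 1106.24.
Cycle time = Q*/D × 365 = 1106.24 / 49,000 × 365 ≈ 8.240 days.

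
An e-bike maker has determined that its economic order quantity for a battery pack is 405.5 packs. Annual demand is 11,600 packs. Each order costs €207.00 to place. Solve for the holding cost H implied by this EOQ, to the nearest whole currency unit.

Squaring Q* = √(2DS/H) gives Q*² = 2DS/H.
From Q* = √(2DS/H): H = 2DS / Q*² = 2 × 11,600 × 207 / 405.5² = 29.2063.

H ≈ €29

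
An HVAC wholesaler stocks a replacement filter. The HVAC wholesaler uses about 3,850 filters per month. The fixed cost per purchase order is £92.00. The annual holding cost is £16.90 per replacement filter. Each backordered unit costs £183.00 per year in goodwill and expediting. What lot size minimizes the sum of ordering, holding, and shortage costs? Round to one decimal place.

Annual demand D = 3,850 × 12 = 46,200.
With planned backorders, Q* = √(2DS/H) · √((H+B)/B).
√(2DS/H) = √(2 × 46,200 × 92 / 16.9) = 709.229.
√((H+B)/B) = √((16.9+183)/183) = 1.0452.
Q* ≈ 741.255.

Q* ≈ 741.3 filters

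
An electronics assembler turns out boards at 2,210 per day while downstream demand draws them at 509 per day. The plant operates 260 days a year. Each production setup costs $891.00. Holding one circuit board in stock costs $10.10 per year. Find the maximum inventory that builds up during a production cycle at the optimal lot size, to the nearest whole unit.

Annual demand D = 509 × 260 = 132,340.
Production build-up factor (1 − d/p) = 1 − 509/2,210 = 0.7697.
Q* = √(2DS / (H(1 − d/p))) = √(2 × 132,340 × 891 / (10.1 × 0.7697)).
= √(235,829,880 / 7.7738) ≈ 5507.858.
Maximum inventory = Q*(1 − d/p) = 5507.858 × 0.7697 ≈ 4239.306.

I_max ≈ 4,239 boards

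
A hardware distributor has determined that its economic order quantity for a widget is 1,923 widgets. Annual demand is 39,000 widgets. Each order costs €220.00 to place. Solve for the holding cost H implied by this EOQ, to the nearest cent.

H ≈ €4.64

Invert the EOQ relation Q*² = 2DS/H.
From Q* = √(2DS/H): H = 2DS / Q*² = 2 × 39,000 × 220 / 1,923² = 4.6404.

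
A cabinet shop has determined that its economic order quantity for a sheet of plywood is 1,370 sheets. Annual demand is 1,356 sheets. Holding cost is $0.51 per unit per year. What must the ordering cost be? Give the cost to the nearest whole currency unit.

The basic EOQ model gives Q* = √(2DS/H); rearrange for the unknown.
From Q* = √(2DS/H): S = Q*²H / (2D) = 1,370² × 0.51 / (2 × 1,356) = 352.9569.

S ≈ $353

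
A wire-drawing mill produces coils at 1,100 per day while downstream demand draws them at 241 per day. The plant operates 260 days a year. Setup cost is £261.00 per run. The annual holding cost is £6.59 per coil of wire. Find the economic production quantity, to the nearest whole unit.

Annual demand D = 241 × 260 = 62,660.
Production build-up factor (1 − d/p) = 1 − 241/1,100 = 0.7809.
Q* = √(2DS / (H(1 − d/p))) = √(2 × 62,660 × 261 / (6.59 × 0.7809)).
= √(32,708,520 / 5.1462) ≈ 2521.085.

Q* ≈ 2,521 coils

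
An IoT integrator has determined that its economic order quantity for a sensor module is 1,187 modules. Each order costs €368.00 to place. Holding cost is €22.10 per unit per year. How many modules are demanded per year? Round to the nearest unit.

D ≈ 42,307 modules per year

Invert the EOQ relation Q*² = 2DS/H.
From Q* = √(2DS/H): D = Q*²H / (2S) = 1,187² × 22.1 / (2 × 368) = 42307.357.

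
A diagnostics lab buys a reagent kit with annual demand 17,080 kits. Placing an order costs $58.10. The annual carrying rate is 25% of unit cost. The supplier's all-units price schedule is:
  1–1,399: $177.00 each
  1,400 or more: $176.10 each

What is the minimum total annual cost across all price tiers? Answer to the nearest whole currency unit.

TC* ≈ $3,032,531

Holding cost per unit per year at price C is H = 0.25·C.
Candidates are each tier's EOQ (if it falls in that tier) and each price-break quantity.
EOQ at $177.00 = 211.8 (feasible in tier 1): TC = 17,080×$177.00 + (17,080/211.8)×58.1 + (211.8/2)×0.25×$177.00 = $3,032,531.38.
EOQ at $176.10 = 212.3 < 1400, so use break Q=1400: TC = 17,080×$176.10 + (17,080/1400.0)×58.1 + (1400.0/2)×0.25×$176.10 = $3,039,314.32.
Lowest total cost among the candidates is at Q = 211.8.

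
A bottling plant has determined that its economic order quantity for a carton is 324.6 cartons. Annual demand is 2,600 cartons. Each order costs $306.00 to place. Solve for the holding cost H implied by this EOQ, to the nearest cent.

Invert the EOQ relation Q*² = 2DS/H.
From Q* = √(2DS/H): H = 2DS / Q*² = 2 × 2,600 × 306 / 324.6² = 15.1018.

H ≈ $15.10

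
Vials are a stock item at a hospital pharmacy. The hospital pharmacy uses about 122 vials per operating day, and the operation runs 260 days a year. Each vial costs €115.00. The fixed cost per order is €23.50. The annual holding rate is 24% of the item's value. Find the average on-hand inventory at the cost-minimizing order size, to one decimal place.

Annual demand D = 122 × 260 = 31,720.
Holding cost H = 0.24 × €115.00 = €27.6000 per unit per year.
Q* = √(2DS/H) = √(2 × 31,720 × 23.5 / 27.6) ≈ 232.41.
Average inventory = Q*/2 ≈ 232.41 / 2 = 116.207.

Average inventory ≈ 116.2 vials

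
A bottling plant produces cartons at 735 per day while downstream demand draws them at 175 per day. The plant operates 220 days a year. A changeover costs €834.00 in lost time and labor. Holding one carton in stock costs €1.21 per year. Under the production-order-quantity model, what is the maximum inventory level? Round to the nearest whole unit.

I_max ≈ 6,359 cartons

Annual demand D = 175 × 220 = 38,500.
Production build-up factor (1 − d/p) = 1 − 175/735 = 0.7619.
Q* = √(2DS / (H(1 − d/p))) = √(2 × 38,500 × 834 / (1.21 × 0.7619)).
= √(64,218,000 / 0.9219) ≈ 8346.134.
Maximum inventory = Q*(1 − d/p) = 8346.134 × 0.7619 ≈ 6358.959.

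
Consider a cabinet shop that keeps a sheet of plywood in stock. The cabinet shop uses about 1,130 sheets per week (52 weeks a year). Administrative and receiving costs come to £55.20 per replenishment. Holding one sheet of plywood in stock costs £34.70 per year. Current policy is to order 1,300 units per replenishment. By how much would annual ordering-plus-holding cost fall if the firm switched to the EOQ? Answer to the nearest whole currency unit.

Extra cost ≈ £10,047 per year

Annual demand D = 1,130 × 52 = 58,760.
EOQ = √(2DS/H) = √(2 × 58,760 × 55.2 / 34.7) ≈ 432.38.
Cost at Q* = (D/Q*)S + (Q*/2)H = √(2DSH) ≈ £15,003.42.
Cost at Q = 1,300: (58,760/1,300)×55.2 + (1,300/2)×34.7 = £2,495.04 + £22,555.00 = £25,050.04.
Excess = £25,050.04 − £15,003.42 = £10,046.62.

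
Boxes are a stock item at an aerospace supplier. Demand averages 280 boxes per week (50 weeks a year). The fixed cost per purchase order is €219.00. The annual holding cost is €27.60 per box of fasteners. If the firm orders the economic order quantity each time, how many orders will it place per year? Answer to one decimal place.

Annual demand D = 280 × 50 = 14,000.
The optimal lot size = √(2DS/H) = √(2 × 14,000 × 219 / 27.6) ≈ 471.35.
Orders per year = D / Q* = 14,000 / 471.35 ≈ 29.702.

N ≈ 29.7 orders per year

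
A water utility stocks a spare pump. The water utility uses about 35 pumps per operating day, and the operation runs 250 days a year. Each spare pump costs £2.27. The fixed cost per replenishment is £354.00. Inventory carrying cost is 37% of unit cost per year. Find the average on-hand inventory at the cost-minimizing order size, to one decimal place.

Average inventory ≈ 1,357.9 pumps

Annual demand D = 35 × 250 = 8,750.
Holding cost H = 0.37 × £2.27 = £0.8399 per unit per year.
EOQ = √(2DS/H) = √(2 × 8,750 × 354 / 0.8399) ≈ 2715.86.
Average inventory = Q*/2 ≈ 2715.86 / 2 = 1357.928.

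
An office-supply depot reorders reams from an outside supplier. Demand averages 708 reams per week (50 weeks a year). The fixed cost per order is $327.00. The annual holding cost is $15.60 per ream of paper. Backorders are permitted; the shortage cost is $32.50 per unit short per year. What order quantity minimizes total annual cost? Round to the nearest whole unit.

Annual demand D = 708 × 50 = 35,400.
With planned backorders, Q* = √(2DS/H) · √((H+B)/B).
√(2DS/H) = √(2 × 35,400 × 327 / 15.6) = 1218.227.
√((H+B)/B) = √((15.6+32.5)/32.5) = 1.2166.
Q* ≈ 1482.037.

Q* ≈ 1,482 reams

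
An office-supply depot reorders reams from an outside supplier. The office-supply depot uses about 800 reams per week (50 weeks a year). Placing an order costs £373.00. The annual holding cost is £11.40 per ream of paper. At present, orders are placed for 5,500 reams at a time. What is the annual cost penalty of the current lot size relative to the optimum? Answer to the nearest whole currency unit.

Annual demand D = 800 × 50 = 40,000.
EOQ = √(2DS/H) = √(2 × 40,000 × 373 / 11.4) ≈ 1617.88.
Cost at Q* = (D/Q*)S + (Q*/2)H = √(2DSH) ≈ £18,443.86.
Cost at Q = 5,500: (40,000/5,500)×373 + (5,500/2)×11.4 = £2,712.73 + £31,350.00 = £34,062.73.
Excess = £34,062.73 − £18,443.86 = £15,618.87.

Extra cost ≈ £15,619 per year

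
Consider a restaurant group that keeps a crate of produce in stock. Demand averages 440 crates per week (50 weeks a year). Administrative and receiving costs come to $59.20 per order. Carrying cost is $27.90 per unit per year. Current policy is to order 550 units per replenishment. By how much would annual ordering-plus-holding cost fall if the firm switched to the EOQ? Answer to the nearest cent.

Annual demand D = 440 × 50 = 22,000.
EOQ = √(2DS/H) = √(2 × 22,000 × 59.2 / 27.9) ≈ 305.55.
Cost at Q* = (D/Q*)S + (Q*/2)H = √(2DSH) ≈ $8,524.90.
Cost at Q = 550: (22,000/550)×59.2 + (550/2)×27.9 = $2,368.00 + $7,672.50 = $10,040.50.
Excess = $10,040.50 − $8,524.90 = $1,515.60.

Extra cost ≈ $1,515.60 per year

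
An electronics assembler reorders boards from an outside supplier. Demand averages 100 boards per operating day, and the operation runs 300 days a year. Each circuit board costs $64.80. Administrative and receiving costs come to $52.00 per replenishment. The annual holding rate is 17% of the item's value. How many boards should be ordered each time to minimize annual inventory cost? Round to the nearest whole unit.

Annual demand D = 100 × 300 = 30,000.
Holding cost H = 0.17 × $64.80 = $11.0160 per unit per year.
EOQ = √(2DS / H) = √(2 × 30,000 × 52 / 11.016).
= √(3,120,000 / 11.016) = √283,224.4009 ≈ 532.188.

Q* ≈ 532 boards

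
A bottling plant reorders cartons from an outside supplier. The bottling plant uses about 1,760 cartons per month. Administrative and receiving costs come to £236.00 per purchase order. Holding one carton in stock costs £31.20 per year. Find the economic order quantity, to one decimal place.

Annual demand D = 1,760 × 12 = 21,120.
EOQ = √(2DS / H) = √(2 × 21,120 × 236 / 31.2).
= √(9,968,640 / 31.2) = √319,507.6923 ≈ 565.250.

Q* ≈ 565.3 cartons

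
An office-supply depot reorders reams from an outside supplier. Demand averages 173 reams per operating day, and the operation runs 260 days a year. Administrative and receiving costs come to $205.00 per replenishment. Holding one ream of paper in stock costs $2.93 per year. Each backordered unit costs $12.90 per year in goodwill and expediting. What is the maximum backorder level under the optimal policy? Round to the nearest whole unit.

S* ≈ 514 reams

Annual demand D = 173 × 260 = 44,980.
With planned backorders, Q* = √(2DS/H) · √((H+B)/B).
√(2DS/H) = √(2 × 44,980 × 205 / 2.93) = 2508.810.
√((H+B)/B) = √((2.93+12.9)/12.9) = 1.1078.
Q* ≈ 2779.159.
S* = Q* · H/(H+B) = 2779.159 × 2.93/15.83 ≈ 514.399.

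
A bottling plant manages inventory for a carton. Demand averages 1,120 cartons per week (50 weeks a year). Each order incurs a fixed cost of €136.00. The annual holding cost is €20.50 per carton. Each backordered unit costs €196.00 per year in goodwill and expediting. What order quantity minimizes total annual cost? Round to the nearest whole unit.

Annual demand D = 1,120 × 50 = 56,000.
With planned backorders, Q* = √(2DS/H) · √((H+B)/B).
√(2DS/H) = √(2 × 56,000 × 136 / 20.5) = 861.989.
√((H+B)/B) = √((20.5+196)/196) = 1.0510.
Q* ≈ 905.946.

Q* ≈ 906 cartons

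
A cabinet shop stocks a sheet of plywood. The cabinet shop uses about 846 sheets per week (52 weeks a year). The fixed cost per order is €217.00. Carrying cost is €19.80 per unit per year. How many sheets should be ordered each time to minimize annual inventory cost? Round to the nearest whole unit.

Q* ≈ 982 sheets

Annual demand D = 846 × 52 = 43,992.
EOQ = √(2DS / H) = √(2 × 43,992 × 217 / 19.8).
= √(19,092,528 / 19.8) = √964,269.0909 ≈ 981.972.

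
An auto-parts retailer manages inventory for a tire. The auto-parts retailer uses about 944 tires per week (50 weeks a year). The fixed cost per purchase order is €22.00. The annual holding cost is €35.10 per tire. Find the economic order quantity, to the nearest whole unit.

Q* ≈ 243 tires

Annual demand D = 944 × 50 = 47,200.
EOQ = √(2DS / H) = √(2 × 47,200 × 22 / 35.1).
= √(2,076,800 / 35.1) = √59,168.0912 ≈ 243.245.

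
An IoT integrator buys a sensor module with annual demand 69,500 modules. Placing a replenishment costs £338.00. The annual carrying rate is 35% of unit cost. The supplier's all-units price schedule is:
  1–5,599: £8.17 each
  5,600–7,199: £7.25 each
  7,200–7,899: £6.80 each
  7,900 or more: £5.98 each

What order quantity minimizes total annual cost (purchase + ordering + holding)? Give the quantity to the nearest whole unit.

Q* ≈ 7,900 modules

Holding cost per unit per year at price C is H = 0.35·C.
Candidates are each tier's EOQ (if it falls in that tier) and each price-break quantity.
EOQ at £8.17 = 4053.4 (feasible in tier 1): TC = 69,500×£8.17 + (69,500/4053.4)×338 + (4053.4/2)×0.35×£8.17 = £579,405.73.
EOQ at £7.25 = 4302.9 < 5600, so use break Q=5600: TC = 69,500×£7.25 + (69,500/5600.0)×338 + (5600.0/2)×0.35×£7.25 = £515,174.82.
EOQ at £6.80 = 4443.0 < 7200, so use break Q=7200: TC = 69,500×£6.80 + (69,500/7200.0)×338 + (7200.0/2)×0.35×£6.80 = £484,430.64.
EOQ at £5.98 = 4737.8 < 7900, so use break Q=7900: TC = 69,500×£5.98 + (69,500/7900.0)×338 + (7900.0/2)×0.35×£5.98 = £426,850.89.
Lowest total cost is £426,850.89 at Q = 7900.0.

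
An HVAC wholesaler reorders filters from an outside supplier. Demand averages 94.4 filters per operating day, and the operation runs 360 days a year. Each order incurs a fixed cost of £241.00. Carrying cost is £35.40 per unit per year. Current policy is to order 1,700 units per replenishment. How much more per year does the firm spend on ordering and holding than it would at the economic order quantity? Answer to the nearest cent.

Annual demand D = 94.4 × 360 = 33,984.
EOQ = √(2DS/H) = √(2 × 33,984 × 241 / 35.4) ≈ 680.24.
Cost at Q* = (D/Q*)S + (Q*/2)H = √(2DSH) ≈ £24,080.33.
Cost at Q = 1,700: (33,984/1,700)×241 + (1,700/2)×35.4 = £4,817.73 + £30,090.00 = £34,907.73.
Excess = £34,907.73 − £24,080.33 = £10,827.40.

Extra cost ≈ £10,827.40 per year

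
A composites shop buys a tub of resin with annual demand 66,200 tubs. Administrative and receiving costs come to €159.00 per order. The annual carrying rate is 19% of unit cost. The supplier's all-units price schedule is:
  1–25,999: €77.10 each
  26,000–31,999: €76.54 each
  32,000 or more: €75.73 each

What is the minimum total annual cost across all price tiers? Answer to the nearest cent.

TC* ≈ €5,121,580.89

Holding cost per unit per year at price C is H = 0.19·C.
Candidates are each tier's EOQ (if it falls in that tier) and each price-break quantity.
EOQ at €77.10 = 1198.8 (feasible in tier 1): TC = 66,200×€77.10 + (66,200/1198.8)×159 + (1198.8/2)×0.19×€77.10 = €5,121,580.89.
EOQ at €76.54 = 1203.2 < 26000, so use break Q=26000: TC = 66,200×€76.54 + (66,200/26000.0)×159 + (26000.0/2)×0.19×€76.54 = €5,256,406.64.
EOQ at €75.73 = 1209.6 < 32000, so use break Q=32000: TC = 66,200×€75.73 + (66,200/32000.0)×159 + (32000.0/2)×0.19×€75.73 = €5,243,874.13.
Lowest total cost among the candidates is at Q = 1198.8.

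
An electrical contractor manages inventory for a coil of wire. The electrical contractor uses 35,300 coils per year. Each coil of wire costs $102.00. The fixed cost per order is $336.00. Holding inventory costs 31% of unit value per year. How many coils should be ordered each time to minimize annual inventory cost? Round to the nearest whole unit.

Holding cost H = 0.31 × $102.00 = $31.6200 per unit per year.
EOQ = √(2DS / H) = √(2 × 35,300 × 336 / 31.62).
= √(23,721,600 / 31.62) = √750,208.7287 ≈ 866.146.

Q* ≈ 866 coils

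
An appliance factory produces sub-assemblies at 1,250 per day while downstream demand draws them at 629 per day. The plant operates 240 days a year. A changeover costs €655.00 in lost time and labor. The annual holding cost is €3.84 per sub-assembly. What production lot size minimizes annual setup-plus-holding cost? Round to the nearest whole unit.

Q* ≈ 10,181 sub-assemblies

Annual demand D = 629 × 240 = 150,960.
Production build-up factor (1 − d/p) = 1 − 629/1,250 = 0.4968.
Q* = √(2DS / (H(1 − d/p))) = √(2 × 150,960 × 655 / (3.84 × 0.4968)).
= √(197,757,600 / 1.9077) ≈ 10181.463.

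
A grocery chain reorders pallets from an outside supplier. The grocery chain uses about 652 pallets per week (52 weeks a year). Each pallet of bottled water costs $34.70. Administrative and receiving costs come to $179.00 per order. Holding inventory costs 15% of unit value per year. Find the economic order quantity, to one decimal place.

Annual demand D = 652 × 52 = 33,904.
Holding cost H = 0.15 × $34.70 = $5.2050 per unit per year.
EOQ = √(2DS / H) = √(2 × 33,904 × 179 / 5.205).
= √(12,137,632 / 5.205) = √2,331,917.7714 ≈ 1527.062.

Q* ≈ 1,527.1 pallets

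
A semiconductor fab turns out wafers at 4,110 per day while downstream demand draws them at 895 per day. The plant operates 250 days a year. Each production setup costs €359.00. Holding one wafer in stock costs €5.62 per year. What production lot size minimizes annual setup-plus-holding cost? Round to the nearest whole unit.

Annual demand D = 895 × 250 = 223,750.
Production build-up factor (1 − d/p) = 1 − 895/4,110 = 0.7822.
Q* = √(2DS / (H(1 − d/p))) = √(2 × 223,750 × 359 / (5.62 × 0.7822)).
= √(160,652,500 / 4.3962) ≈ 6045.135.

Q* ≈ 6,045 wafers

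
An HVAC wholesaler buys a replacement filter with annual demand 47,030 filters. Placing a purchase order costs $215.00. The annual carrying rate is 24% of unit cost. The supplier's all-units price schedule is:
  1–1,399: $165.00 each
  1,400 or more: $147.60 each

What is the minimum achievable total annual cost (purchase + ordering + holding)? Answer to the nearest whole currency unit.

TC* ≈ $6,973,647

Holding cost per unit per year at price C is H = 0.24·C.
For each price level, check whether its EOQ is feasible; otherwise the best quantity at that price is the breakpoint.
EOQ at $165.00 = 714.6 (feasible in tier 1): TC = 47,030×$165.00 + (47,030/714.6)×215 + (714.6/2)×0.24×$165.00 = $7,788,248.88.
EOQ at $147.60 = 755.6 < 1400, so use break Q=1400: TC = 47,030×$147.60 + (47,030/1400.0)×215 + (1400.0/2)×0.24×$147.60 = $6,973,647.26.
Lowest total cost among the candidates is at Q = 1400.0.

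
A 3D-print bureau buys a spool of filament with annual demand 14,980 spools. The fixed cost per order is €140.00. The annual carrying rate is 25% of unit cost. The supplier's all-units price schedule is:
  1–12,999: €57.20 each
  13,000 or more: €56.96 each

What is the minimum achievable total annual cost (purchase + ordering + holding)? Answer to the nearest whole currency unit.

TC* ≈ €864,601

Holding cost per unit per year at price C is H = 0.25·C.
Evaluate total cost at each tier's feasible EOQ or, if the EOQ is below the tier, at the tier's minimum quantity.
EOQ at €57.20 = 541.6 (feasible in tier 1): TC = 14,980×€57.20 + (14,980/541.6)×140 + (541.6/2)×0.25×€57.20 = €864,600.67.
EOQ at €56.96 = 542.7 < 13000, so use break Q=13000: TC = 14,980×€56.96 + (14,980/13000.0)×140 + (13000.0/2)×0.25×€56.96 = €945,982.12.
Lowest total cost among the candidates is at Q = 541.6.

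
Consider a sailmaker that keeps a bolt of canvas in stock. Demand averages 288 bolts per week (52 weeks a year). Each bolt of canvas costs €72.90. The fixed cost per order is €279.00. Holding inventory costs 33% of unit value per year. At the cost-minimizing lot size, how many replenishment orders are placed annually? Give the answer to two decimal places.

Annual demand D = 288 × 52 = 14,976.
Holding cost H = 0.33 × €72.90 = €24.0570 per unit per year.
EOQ = √(2DS/H) = √(2 × 14,976 × 279 / 24.057) ≈ 589.38.
Orders per year = D / Q* = 14,976 / 589.38 ≈ 25.410.

N ≈ 25.41 orders per year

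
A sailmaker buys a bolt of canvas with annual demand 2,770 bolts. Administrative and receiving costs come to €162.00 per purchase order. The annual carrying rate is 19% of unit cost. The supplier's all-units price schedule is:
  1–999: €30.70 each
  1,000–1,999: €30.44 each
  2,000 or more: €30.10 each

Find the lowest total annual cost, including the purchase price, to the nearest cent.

TC* ≈ €87,327.01

Holding cost per unit per year at price C is H = 0.19·C.
Evaluate total cost at each tier's feasible EOQ or, if the EOQ is below the tier, at the tier's minimum quantity.
EOQ at €30.70 = 392.3 (feasible in tier 1): TC = 2,770×€30.70 + (2,770/392.3)×162 + (392.3/2)×0.19×€30.70 = €87,327.01.
EOQ at €30.44 = 393.9 < 1000, so use break Q=1000: TC = 2,770×€30.44 + (2,770/1000.0)×162 + (1000.0/2)×0.19×€30.44 = €87,659.34.
EOQ at €30.10 = 396.1 < 2000, so use break Q=2000: TC = 2,770×€30.10 + (2,770/2000.0)×162 + (2000.0/2)×0.19×€30.10 = €89,320.37.
Lowest total cost among the candidates is at Q = 392.3.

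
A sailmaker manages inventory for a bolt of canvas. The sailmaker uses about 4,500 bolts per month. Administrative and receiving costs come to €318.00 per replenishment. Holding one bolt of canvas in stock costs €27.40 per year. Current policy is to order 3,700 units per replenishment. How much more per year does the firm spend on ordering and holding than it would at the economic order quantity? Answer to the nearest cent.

Extra cost ≈ €24,654.94 per year

Annual demand D = 4,500 × 12 = 54,000.
EOQ = √(2DS/H) = √(2 × 54,000 × 318 / 27.4) ≈ 1119.57.
Cost at Q* = (D/Q*)S + (Q*/2)H = √(2DSH) ≈ €30,676.14.
Cost at Q = 3,700: (54,000/3,700)×318 + (3,700/2)×27.4 = €4,641.08 + €50,690.00 = €55,331.08.
Excess = €55,331.08 − €30,676.14 = €24,654.94.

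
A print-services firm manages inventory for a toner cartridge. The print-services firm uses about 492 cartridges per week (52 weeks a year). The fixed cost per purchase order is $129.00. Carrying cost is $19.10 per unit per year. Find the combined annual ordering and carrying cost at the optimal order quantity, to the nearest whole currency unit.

TC* ≈ $11,228

Annual demand D = 492 × 52 = 25,584.
Q* = √(2DS/H) = √(2 × 25,584 × 129 / 19.1) ≈ 587.86.
At Q*, ordering cost (D/Q*)S equals holding cost (Q*/2)H, each = √(DSH/2).
Minimum total = √(2DSH) = √(2 × 25,584 × 129 × 19.1) ≈ 11228.216.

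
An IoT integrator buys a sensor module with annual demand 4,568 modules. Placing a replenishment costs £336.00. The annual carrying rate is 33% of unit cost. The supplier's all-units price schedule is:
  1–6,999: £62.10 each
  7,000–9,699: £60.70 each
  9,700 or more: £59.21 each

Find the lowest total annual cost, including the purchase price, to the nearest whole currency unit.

Holding cost per unit per year at price C is H = 0.33·C.
Candidates are each tier's EOQ (if it falls in that tier) and each price-break quantity.
EOQ at £62.10 = 387.0 (feasible in tier 1): TC = 4,568×£62.10 + (4,568/387.0)×336 + (387.0/2)×0.33×£62.10 = £291,604.21.
EOQ at £60.70 = 391.5 < 7000, so use break Q=7000: TC = 4,568×£60.70 + (4,568/7000.0)×336 + (7000.0/2)×0.33×£60.70 = £347,605.36.
EOQ at £59.21 = 396.4 < 9700, so use break Q=9700: TC = 4,568×£59.21 + (4,568/9700.0)×336 + (9700.0/2)×0.33×£59.21 = £365,395.12.
Lowest total cost among the candidates is at Q = 387.0.

TC* ≈ £291,604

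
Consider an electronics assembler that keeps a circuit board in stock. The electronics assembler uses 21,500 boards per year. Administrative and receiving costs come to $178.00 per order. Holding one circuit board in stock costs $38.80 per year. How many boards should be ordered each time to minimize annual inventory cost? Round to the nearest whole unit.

EOQ = √(2DS / H) = √(2 × 21,500 × 178 / 38.8).
= √(7,654,000 / 38.8) = √197,268.0412 ≈ 444.149.

Q* ≈ 444 boards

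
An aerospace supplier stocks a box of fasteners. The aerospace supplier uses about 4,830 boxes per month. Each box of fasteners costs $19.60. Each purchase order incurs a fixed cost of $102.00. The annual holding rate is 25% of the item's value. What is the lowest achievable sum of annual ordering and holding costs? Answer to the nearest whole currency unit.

TC* ≈ $7,612

Annual demand D = 4,830 × 12 = 57,960.
Holding cost H = 0.25 × $19.60 = $4.9000 per unit per year.
The optimal lot size = √(2DS/H) = √(2 × 57,960 × 102 / 4.9) ≈ 1553.39.
At Q*, ordering cost (D/Q*)S equals holding cost (Q*/2)H, each = √(DSH/2).
Minimum total = √(2DSH) = √(2 × 57,960 × 102 × 4.9) ≈ 7611.624.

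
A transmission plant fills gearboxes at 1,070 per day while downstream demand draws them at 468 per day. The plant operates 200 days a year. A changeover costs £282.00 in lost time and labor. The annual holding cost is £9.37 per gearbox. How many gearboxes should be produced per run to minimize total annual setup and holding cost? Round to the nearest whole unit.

Annual demand D = 468 × 200 = 93,600.
Production build-up factor (1 − d/p) = 1 − 468/1,070 = 0.5626.
Q* = √(2DS / (H(1 − d/p))) = √(2 × 93,600 × 282 / (9.37 × 0.5626)).
= √(52,790,400 / 5.2717) ≈ 3164.472.

Q* ≈ 3,164 gearboxes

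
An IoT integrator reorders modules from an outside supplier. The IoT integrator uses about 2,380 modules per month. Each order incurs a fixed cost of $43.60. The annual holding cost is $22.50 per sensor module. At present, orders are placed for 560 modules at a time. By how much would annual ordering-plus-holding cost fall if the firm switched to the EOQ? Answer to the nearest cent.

Annual demand D = 2,380 × 12 = 28,560.
EOQ = √(2DS/H) = √(2 × 28,560 × 43.6 / 22.5) ≈ 332.69.
Cost at Q* = (D/Q*)S + (Q*/2)H = √(2DSH) ≈ $7,485.63.
Cost at Q = 560: (28,560/560)×43.6 + (560/2)×22.5 = $2,223.60 + $6,300.00 = $8,523.60.
Excess = $8,523.60 − $7,485.63 = $1,037.97.

Extra cost ≈ $1,037.97 per year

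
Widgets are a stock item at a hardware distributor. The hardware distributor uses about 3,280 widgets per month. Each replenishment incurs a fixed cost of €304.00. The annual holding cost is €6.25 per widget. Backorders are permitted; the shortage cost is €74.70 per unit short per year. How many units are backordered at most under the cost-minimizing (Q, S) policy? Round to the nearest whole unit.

S* ≈ 157 widgets

Annual demand D = 3,280 × 12 = 39,360.
With planned backorders, Q* = √(2DS/H) · √((H+B)/B).
√(2DS/H) = √(2 × 39,360 × 304 / 6.25) = 1956.768.
√((H+B)/B) = √((6.25+74.7)/74.7) = 1.0410.
Q* ≈ 2036.983.
S* = Q* · H/(H+B) = 2036.983 × 6.25/80.95 ≈ 157.272.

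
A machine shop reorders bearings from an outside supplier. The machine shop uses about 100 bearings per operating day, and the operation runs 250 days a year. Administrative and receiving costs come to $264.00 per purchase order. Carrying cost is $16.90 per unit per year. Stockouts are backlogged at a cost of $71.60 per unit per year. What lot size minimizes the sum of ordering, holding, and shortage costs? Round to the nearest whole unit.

Q* ≈ 983 bearings

Annual demand D = 100 × 250 = 25,000.
With planned backorders, Q* = √(2DS/H) · √((H+B)/B).
√(2DS/H) = √(2 × 25,000 × 264 / 16.9) = 883.779.
√((H+B)/B) = √((16.9+71.6)/71.6) = 1.1118.
Q* ≈ 982.559.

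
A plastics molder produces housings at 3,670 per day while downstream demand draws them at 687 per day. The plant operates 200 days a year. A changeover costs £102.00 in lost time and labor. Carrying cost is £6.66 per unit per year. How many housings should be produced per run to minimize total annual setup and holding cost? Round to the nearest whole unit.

Annual demand D = 687 × 200 = 137,400.
Production build-up factor (1 − d/p) = 1 − 687/3,670 = 0.8128.
Q* = √(2DS / (H(1 − d/p))) = √(2 × 137,400 × 102 / (6.66 × 0.8128)).
= √(28,029,600 / 5.4133) ≈ 2275.505.

Q* ≈ 2,276 housings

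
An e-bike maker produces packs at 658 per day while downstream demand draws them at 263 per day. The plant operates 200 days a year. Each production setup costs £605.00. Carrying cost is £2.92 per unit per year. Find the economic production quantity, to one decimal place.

Q* ≈ 6,025.7 packs

Annual demand D = 263 × 200 = 52,600.
Production build-up factor (1 − d/p) = 1 − 263/658 = 0.6003.
Q* = √(2DS / (H(1 − d/p))) = √(2 × 52,600 × 605 / (2.92 × 0.6003)).
= √(63,646,000 / 1.7529) ≈ 6025.714.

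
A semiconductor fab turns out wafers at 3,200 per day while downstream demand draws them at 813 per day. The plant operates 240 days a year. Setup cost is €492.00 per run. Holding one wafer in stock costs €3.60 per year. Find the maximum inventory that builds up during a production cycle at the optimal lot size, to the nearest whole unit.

I_max ≈ 6,307 wafers

Annual demand D = 813 × 240 = 195,120.
Production build-up factor (1 − d/p) = 1 − 813/3,200 = 0.7459.
Q* = √(2DS / (H(1 − d/p))) = √(2 × 195,120 × 492 / (3.6 × 0.7459)).
= √(191,998,080 / 2.6854) ≈ 8455.630.
Maximum inventory = Q*(1 − d/p) = 8455.630 × 0.7459 ≈ 6307.372.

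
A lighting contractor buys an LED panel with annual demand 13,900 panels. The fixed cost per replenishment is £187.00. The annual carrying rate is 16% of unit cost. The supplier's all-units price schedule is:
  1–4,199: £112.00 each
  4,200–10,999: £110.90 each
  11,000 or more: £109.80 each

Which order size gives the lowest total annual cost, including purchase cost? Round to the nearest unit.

Holding cost per unit per year at price C is H = 0.16·C.
For each price level, check whether its EOQ is feasible; otherwise the best quantity at that price is the breakpoint.
EOQ at £112.00 = 538.6 (feasible in tier 1): TC = 13,900×£112.00 + (13,900/538.6)×187 + (538.6/2)×0.16×£112.00 = £1,566,451.89.
EOQ at £110.90 = 541.3 < 4200, so use break Q=4200: TC = 13,900×£110.90 + (13,900/4200.0)×187 + (4200.0/2)×0.16×£110.90 = £1,579,391.28.
EOQ at £109.80 = 544.0 < 11000, so use break Q=11000: TC = 13,900×£109.80 + (13,900/11000.0)×187 + (11000.0/2)×0.16×£109.80 = £1,623,080.30.
Lowest total cost is £1,566,451.89 at Q = 538.6.

Q* ≈ 539 panels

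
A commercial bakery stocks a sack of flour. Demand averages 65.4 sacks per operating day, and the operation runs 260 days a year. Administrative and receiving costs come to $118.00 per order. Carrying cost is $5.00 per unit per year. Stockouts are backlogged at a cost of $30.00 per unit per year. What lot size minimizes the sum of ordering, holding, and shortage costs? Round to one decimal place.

Annual demand D = 65.4 × 260 = 17,004.
With planned backorders, Q* = √(2DS/H) · √((H+B)/B).
√(2DS/H) = √(2 × 17,004 × 118 / 5) = 895.873.
√((H+B)/B) = √((5+30)/30) = 1.0801.
Q* ≈ 967.654.

Q* ≈ 967.7 sacks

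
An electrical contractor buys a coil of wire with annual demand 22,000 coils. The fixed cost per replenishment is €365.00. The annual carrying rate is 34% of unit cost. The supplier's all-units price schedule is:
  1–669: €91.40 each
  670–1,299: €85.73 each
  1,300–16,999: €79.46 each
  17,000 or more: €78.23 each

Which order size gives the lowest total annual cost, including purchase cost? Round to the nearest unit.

Q* ≈ 1,300 coils

Holding cost per unit per year at price C is H = 0.34·C.
Candidates are each tier's EOQ (if it falls in that tier) and each price-break quantity.
Tier 1 (€91.40): EOQ = 718.9 exceeds tier's upper bound 669, so this tier is dominated.
EOQ at €85.73 = 742.3 (feasible in tier 2): TC = 22,000×€85.73 + (22,000/742.3)×365 + (742.3/2)×0.34×€85.73 = €1,907,696.08.
EOQ at €79.46 = 771.0 < 1300, so use break Q=1300: TC = 22,000×€79.46 + (22,000/1300.0)×365 + (1300.0/2)×0.34×€79.46 = €1,771,857.58.
EOQ at €78.23 = 777.0 < 17000, so use break Q=17000: TC = 22,000×€78.23 + (22,000/17000.0)×365 + (17000.0/2)×0.34×€78.23 = €1,947,617.05.
Lowest total cost is €1,771,857.58 at Q = 1300.0.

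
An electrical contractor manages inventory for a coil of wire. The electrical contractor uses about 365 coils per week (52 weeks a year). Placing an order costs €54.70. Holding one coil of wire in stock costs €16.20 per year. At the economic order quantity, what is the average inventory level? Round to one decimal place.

Average inventory ≈ 179.0 coils

Annual demand D = 365 × 52 = 18,980.
EOQ = √(2DS/H) = √(2 × 18,980 × 54.7 / 16.2) ≈ 358.01.
Average inventory = Q*/2 ≈ 358.01 / 2 = 179.007.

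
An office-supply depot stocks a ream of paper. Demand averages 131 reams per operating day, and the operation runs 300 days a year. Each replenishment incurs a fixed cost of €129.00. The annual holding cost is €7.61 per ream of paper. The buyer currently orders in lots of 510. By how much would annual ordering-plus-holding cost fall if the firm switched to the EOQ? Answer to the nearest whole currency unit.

Annual demand D = 131 × 300 = 39,300.
EOQ = √(2DS/H) = √(2 × 39,300 × 129 / 7.61) ≈ 1154.29.
Cost at Q* = (D/Q*)S + (Q*/2)H = √(2DSH) ≈ €8,784.12.
Cost at Q = 510: (39,300/510)×129 + (510/2)×7.61 = €9,940.59 + €1,940.55 = €11,881.14.
Excess = €11,881.14 − €8,784.12 = €3,097.01.

Extra cost ≈ €3,097 per year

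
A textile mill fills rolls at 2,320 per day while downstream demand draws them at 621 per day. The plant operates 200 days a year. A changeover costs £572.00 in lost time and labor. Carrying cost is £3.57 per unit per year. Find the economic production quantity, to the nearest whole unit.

Annual demand D = 621 × 200 = 124,200.
Production build-up factor (1 − d/p) = 1 − 621/2,320 = 0.7323.
Q* = √(2DS / (H(1 − d/p))) = √(2 × 124,200 × 572 / (3.57 × 0.7323)).
= √(142,084,800 / 2.6144) ≈ 7372.028.

Q* ≈ 7,372 rolls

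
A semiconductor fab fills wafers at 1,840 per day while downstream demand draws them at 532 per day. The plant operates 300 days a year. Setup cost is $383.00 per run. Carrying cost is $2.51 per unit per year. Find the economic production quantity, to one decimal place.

Annual demand D = 532 × 300 = 159,600.
Production build-up factor (1 − d/p) = 1 − 532/1,840 = 0.7109.
Q* = √(2DS / (H(1 − d/p))) = √(2 × 159,600 × 383 / (2.51 × 0.7109)).
= √(122,253,600 / 1.7843) ≈ 8277.497.

Q* ≈ 8,277.5 wafers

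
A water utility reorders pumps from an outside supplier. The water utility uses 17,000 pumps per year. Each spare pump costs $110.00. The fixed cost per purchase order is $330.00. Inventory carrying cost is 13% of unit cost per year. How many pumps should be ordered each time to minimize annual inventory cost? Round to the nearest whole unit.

Holding cost H = 0.13 × $110.00 = $14.3000 per unit per year.
EOQ = √(2DS / H) = √(2 × 17,000 × 330 / 14.3).
= √(11,220,000 / 14.3) = √784,615.3846 ≈ 885.785.

Q* ≈ 886 pumps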